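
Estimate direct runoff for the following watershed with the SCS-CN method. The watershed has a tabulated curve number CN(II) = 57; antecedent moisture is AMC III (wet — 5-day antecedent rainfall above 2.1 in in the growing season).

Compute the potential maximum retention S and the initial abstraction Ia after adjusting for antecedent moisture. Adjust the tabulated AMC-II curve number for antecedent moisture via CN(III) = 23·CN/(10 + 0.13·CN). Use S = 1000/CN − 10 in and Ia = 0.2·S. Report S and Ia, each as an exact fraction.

S = 4300/1311 in ≈ 3.280 in; Ia = 860/1311 in ≈ 0.656 in

CN(III) from CN(II)=57: (23·57)/(10 + 0.13·57) = 131100/1741 ≈ 75.302
Retention S: 1000/CN − 10 with CN=75.302 → S = 4300/1311 ≈ 3.280 in
Ia = 0.2·(4300/1311) = 860/1311 in ≈ 0.656 in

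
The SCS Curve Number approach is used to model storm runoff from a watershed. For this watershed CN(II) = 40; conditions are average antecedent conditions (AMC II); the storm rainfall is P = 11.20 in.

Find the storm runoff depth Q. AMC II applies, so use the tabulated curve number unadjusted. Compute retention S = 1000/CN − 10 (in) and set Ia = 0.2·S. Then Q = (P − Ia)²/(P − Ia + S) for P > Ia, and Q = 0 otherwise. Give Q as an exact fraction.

CN(II) = 40; AMC II needs no correction.
Max retention: S = 1000/40 − 10 = 15 in (≈ 15.000 in)
Ia = 0.2S: 0.2·15.000 = 3.000 in (exactly 3)
Since P=11.200 > Ia=3.000: effective rainfall P−Ia = 41/5 in
Runoff Q = (P−Ia)²/(P−Ia+S) = (8.200)²/(8.200+15.000) = 1681/580 ≈ 2.898 in

Q = 1681/580 in ≈ 2.898 in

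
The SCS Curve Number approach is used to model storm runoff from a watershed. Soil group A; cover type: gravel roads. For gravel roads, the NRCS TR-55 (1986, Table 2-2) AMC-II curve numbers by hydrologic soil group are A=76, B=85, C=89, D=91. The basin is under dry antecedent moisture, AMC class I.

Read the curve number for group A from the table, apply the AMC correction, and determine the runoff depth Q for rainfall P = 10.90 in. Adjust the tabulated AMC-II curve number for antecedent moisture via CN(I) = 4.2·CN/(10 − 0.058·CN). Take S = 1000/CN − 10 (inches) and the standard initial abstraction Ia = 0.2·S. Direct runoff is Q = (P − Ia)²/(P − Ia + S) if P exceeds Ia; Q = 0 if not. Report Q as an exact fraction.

NRCS table: gravel roads, soil group A → CN(II) = 76
CN(I) from CN(II)=76: (4.2·76)/(10 − 0.058·76) = 13300/233 ≈ 57.082
S = 1000/(13300/233) − 10 = 1000/133 in ≈ 7.519 in
Ia = 0.2S: 0.2·7.519 = 1.504 in (exactly 200/133)
Since P=10.900 > Ia=1.504: effective rainfall P−Ia = 12497/1330 in
Runoff Q = (P−Ia)²/(P−Ia+S) = (9.396)²/(9.396+7.519) = 156175009/29921010 ≈ 5.220 in

Q = 156175009/29921010 in ≈ 5.220 in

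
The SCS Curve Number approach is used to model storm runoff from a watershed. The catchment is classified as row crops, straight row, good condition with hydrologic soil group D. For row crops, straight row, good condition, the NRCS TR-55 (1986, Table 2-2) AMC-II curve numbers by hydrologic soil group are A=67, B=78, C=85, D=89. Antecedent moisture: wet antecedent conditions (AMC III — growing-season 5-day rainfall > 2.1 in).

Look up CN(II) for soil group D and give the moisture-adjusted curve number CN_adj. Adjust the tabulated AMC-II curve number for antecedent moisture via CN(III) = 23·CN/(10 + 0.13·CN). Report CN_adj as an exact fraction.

NRCS table: row crops, straight row, good condition, soil group D → CN(II) = 89
Wet (AMC III): CN(III) = 23·89/(10 + 0.13·89) = 2047/(2157/100) = 204700/2157 ≈ 94.900

CN_adj = 204700/2157 ≈ 94.900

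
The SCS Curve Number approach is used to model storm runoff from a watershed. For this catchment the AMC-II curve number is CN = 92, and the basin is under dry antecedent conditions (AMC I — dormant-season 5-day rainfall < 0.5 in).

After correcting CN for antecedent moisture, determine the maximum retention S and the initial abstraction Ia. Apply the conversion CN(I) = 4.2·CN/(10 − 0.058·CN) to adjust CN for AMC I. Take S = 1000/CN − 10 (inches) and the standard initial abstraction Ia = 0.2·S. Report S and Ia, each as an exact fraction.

S = 1000/483 in ≈ 2.070 in; Ia = 200/483 in ≈ 0.414 in

Adjust CN=92 to AMC I: 4.2·92/(10 − 0.058·92) → (1932/5) ÷ (583/125) = 48300/583 ≈ 82.847
S = 1000/(48300/583) − 10 = 1000/483 in ≈ 2.070 in
Initial abstraction Ia = S/5 = (1000/483)/5 = 200/483 ≈ 0.414 in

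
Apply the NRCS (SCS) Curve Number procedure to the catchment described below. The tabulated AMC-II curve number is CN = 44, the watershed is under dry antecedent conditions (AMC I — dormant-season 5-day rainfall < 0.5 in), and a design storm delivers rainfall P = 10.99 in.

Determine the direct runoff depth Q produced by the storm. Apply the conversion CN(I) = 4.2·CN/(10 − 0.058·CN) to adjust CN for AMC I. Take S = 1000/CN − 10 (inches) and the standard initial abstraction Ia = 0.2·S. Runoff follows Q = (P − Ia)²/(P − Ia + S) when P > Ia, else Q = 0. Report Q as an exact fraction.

Q = 264615289/383681100 in ≈ 0.690 in

Adjust CN=44 to AMC I: 4.2·44/(10 − 0.058·44) → (924/5) ÷ (931/125) = 3300/133 ≈ 24.812
S = 1000/(3300/133) − 10 = 1000/33 in ≈ 30.303 in
Ia = 0.2·(1000/33) = 200/33 in ≈ 6.061 in
P − Ia = 10.990 − 6.061 = 16267/3300 ≈ 4.929 in (> 0, runoff occurs)
Q: (16267/3300)² ÷ (116267/3300) = 264615289/383681100 in (≈ 0.690 in)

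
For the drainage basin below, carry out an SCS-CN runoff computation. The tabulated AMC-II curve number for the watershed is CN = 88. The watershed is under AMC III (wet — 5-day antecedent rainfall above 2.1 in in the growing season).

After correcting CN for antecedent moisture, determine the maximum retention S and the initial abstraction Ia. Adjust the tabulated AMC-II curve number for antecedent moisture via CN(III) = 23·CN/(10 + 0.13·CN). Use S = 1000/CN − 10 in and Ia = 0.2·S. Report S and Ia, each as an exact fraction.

S = 150/253 in ≈ 0.593 in; Ia = 30/253 in ≈ 0.119 in

CN(III) from CN(II)=88: (23·88)/(10 + 0.13·88) = 6325/67 ≈ 94.403
Max retention: S = 1000/(6325/67) − 10 = 150/253 in (≈ 0.593 in)
Ia = 0.2·(150/253) = 30/253 in ≈ 0.119 in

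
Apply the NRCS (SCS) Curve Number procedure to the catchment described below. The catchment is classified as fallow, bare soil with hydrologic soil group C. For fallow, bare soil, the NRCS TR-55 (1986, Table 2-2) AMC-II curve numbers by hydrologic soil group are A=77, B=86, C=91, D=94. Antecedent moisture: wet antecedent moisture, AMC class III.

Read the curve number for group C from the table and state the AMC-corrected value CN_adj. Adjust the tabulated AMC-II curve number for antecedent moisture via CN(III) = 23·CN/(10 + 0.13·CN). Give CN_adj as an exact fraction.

NRCS table: fallow, bare soil, soil group C → CN(II) = 91
Wet (AMC III): CN(III) = 23·91/(10 + 0.13·91) = 2093/(2183/100) = 209300/2183 ≈ 95.877

CN_adj = 209300/2183 ≈ 95.877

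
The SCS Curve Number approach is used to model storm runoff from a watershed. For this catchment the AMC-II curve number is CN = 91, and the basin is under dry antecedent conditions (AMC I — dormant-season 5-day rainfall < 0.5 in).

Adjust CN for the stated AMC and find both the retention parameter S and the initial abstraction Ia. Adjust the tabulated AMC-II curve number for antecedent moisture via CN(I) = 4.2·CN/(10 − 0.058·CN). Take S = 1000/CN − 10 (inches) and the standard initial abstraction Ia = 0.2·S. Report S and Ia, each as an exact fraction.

S = 1500/637 in ≈ 2.355 in; Ia = 300/637 in ≈ 0.471 in

CN(I) from CN(II)=91: (4.2·91)/(10 − 0.058·91) = 63700/787 ≈ 80.940
Max retention: S = 1000/(63700/787) − 10 = 1500/637 in (≈ 2.355 in)
Initial abstraction Ia = S/5 = (1500/637)/5 = 300/637 ≈ 0.471 in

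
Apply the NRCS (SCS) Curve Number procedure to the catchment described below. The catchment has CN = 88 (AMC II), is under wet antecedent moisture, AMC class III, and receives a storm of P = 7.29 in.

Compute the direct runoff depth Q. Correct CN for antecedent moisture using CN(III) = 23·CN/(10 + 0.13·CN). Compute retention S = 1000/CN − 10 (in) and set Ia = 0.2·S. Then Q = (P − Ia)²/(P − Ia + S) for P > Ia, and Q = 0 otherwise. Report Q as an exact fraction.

Wet (AMC III): CN(III) = 23·88/(10 + 0.13·88) = 2024/(536/25) = 6325/67 ≈ 94.403
S = 1000/(6325/67) − 10 = 150/253 in ≈ 0.593 in
Ia = 0.2·(150/253) = 30/253 in ≈ 0.119 in
Excess rainfall: 7.290 − 0.119 = 7.171 in; P > Ia so Q > 0
Runoff Q = (P−Ia)²/(P−Ia+S) = (7.171)²/(7.171+0.593) = 10973128323/1656618700 ≈ 6.624 in

Q = 10973128323/1656618700 in ≈ 6.624 in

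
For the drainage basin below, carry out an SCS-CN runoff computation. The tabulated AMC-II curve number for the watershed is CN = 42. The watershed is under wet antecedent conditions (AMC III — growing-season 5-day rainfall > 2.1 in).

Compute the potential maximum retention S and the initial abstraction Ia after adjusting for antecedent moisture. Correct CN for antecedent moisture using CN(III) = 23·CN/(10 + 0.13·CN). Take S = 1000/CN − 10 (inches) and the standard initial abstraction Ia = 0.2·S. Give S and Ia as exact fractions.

S = 2900/483 in ≈ 6.004 in; Ia = 580/483 in ≈ 1.201 in

Wet (AMC III): CN(III) = 23·42/(10 + 0.13·42) = 966/(773/50) = 48300/773 ≈ 62.484
Max retention: S = 1000/(48300/773) − 10 = 2900/483 in (≈ 6.004 in)
Initial abstraction Ia = S/5 = (2900/483)/5 = 580/483 ≈ 1.201 in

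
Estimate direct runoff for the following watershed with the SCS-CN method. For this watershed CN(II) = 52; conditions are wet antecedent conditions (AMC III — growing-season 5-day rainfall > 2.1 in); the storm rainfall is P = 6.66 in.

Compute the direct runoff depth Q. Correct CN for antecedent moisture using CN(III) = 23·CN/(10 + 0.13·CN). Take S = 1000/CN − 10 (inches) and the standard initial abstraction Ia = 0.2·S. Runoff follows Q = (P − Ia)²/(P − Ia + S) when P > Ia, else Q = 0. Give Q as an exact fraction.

Q = 2555993163/735375550 in ≈ 3.476 in

Wet (AMC III): CN(III) = 23·52/(10 + 0.13·52) = 1196/(419/25) = 29900/419 ≈ 71.360
Retention S: 1000/CN − 10 with CN=71.360 → S = 1200/299 ≈ 4.013 in
Ia = 0.2·(1200/299) = 240/299 in ≈ 0.803 in
Excess rainfall: 6.660 − 0.803 = 5.857 in; P > Ia so Q > 0
Q = (87567/14950)²/((87567/14950) + 1200/299) = (7667979489/223502500)/(147567/14950) = 2555993163/735375550 in ≈ 3.476 in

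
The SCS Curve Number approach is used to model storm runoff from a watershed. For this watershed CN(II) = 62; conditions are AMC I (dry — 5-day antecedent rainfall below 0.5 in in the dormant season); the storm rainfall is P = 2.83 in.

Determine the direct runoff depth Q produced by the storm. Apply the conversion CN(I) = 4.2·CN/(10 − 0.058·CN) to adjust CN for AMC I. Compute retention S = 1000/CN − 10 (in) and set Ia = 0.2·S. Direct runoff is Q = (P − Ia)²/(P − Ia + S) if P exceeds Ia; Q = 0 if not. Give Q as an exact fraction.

Q = 0 in ≈ 0.000 in

CN(I) from CN(II)=62: (4.2·62)/(10 − 0.058·62) = 65100/1601 ≈ 40.662
S = 1000/(65100/1601) − 10 = 9500/651 in ≈ 14.593 in
Ia = 0.2·(9500/651) = 1900/651 in ≈ 2.919 in
P = 2.830 ≤ Ia = 2.919 in: entire storm abstracted, Q = 0.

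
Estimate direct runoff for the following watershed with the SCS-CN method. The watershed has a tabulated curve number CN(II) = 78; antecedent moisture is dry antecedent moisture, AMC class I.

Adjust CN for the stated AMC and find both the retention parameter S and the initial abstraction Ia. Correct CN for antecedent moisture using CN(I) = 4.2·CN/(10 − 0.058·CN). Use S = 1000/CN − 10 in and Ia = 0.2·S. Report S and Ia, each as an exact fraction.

S = 5500/819 in ≈ 6.716 in; Ia = 1100/819 in ≈ 1.343 in

Dry (AMC I): CN(I) = 4.2·78/(10 − 0.058·78) = (1638/5)/(1369/250) = 81900/1369 ≈ 59.825
Max retention: S = 1000/(81900/1369) − 10 = 5500/819 in (≈ 6.716 in)
Ia = 0.2S: 0.2·6.716 = 1.343 in (exactly 1100/819)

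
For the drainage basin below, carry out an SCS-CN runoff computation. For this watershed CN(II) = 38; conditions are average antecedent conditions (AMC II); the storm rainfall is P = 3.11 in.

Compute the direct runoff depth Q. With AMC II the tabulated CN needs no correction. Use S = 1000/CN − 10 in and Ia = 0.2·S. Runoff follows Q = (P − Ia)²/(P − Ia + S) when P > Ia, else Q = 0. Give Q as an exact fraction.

AMC II — tabulated CN = 38 applies directly.
S = 1000/38 − 10 = 310/19 in ≈ 16.316 in
Initial abstraction Ia = S/5 = (310/19)/5 = 62/19 ≈ 3.263 in
P = 3.110 ≤ Ia = 3.263 in: entire storm abstracted, Q = 0.

Q = 0 in ≈ 0.000 in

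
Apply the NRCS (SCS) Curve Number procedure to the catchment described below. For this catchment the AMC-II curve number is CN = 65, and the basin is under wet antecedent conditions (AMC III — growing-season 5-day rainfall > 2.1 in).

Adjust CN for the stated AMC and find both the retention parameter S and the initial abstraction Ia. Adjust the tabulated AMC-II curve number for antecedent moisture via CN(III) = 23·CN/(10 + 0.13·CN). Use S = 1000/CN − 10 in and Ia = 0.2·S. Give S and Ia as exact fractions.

S = 700/299 in ≈ 2.341 in; Ia = 140/299 in ≈ 0.468 in

Wet (AMC III): CN(III) = 23·65/(10 + 0.13·65) = 1495/(369/20) = 29900/369 ≈ 81.030
Max retention: S = 1000/(29900/369) − 10 = 700/299 in (≈ 2.341 in)
Ia = 0.2S: 0.2·2.341 = 0.468 in (exactly 140/299)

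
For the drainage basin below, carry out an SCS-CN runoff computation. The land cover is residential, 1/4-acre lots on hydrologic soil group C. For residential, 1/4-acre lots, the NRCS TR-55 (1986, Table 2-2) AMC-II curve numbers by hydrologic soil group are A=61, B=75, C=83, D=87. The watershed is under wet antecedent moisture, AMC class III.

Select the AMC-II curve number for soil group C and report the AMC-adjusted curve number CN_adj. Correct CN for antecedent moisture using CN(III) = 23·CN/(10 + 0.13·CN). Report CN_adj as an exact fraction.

NRCS table: residential, 1/4-acre lots, soil group C → CN(II) = 83
CN(III) from CN(II)=83: (23·83)/(10 + 0.13·83) = 190900/2079 ≈ 91.823

CN_adj = 190900/2079 ≈ 91.823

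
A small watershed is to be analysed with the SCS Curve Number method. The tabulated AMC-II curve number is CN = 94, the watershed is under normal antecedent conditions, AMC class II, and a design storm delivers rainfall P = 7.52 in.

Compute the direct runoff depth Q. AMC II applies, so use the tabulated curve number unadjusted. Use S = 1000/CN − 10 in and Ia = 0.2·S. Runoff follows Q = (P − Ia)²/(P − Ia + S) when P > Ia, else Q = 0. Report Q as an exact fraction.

AMC II — tabulated CN = 94 applies directly.
Max retention: S = 1000/94 − 10 = 30/47 in (≈ 0.638 in)
Initial abstraction Ia = S/5 = (30/47)/5 = 6/47 ≈ 0.128 in
P − Ia = 7.520 − 0.128 = 8686/1175 ≈ 7.392 in (> 0, runoff occurs)
Q = (8686/1175)²/((8686/1175) + 30/47) = (75446596/1380625)/(9436/1175) = 18861649/2771825 in ≈ 6.805 in

Q = 18861649/2771825 in ≈ 6.805 in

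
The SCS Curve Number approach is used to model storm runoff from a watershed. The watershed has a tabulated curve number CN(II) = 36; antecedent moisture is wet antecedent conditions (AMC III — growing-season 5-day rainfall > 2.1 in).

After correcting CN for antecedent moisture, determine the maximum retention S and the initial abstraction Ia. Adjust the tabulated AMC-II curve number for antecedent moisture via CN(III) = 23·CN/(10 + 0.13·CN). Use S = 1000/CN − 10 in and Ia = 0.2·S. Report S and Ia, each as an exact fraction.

CN(III) from CN(II)=36: (23·36)/(10 + 0.13·36) = 20700/367 ≈ 56.403
S = 1000/(20700/367) − 10 = 1600/207 in ≈ 7.729 in
Initial abstraction Ia = S/5 = (1600/207)/5 = 320/207 ≈ 1.546 in

S = 1600/207 in ≈ 7.729 in; Ia = 320/207 in ≈ 1.546 in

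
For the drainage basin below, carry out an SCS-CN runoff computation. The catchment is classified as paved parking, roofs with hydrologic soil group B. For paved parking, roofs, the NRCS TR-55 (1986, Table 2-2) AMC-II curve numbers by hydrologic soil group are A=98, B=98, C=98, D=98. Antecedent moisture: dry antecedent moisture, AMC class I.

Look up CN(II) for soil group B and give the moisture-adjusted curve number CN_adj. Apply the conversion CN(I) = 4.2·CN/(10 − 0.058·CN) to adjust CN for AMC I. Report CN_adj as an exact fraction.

NRCS table: paved parking, roofs, soil group B → CN(II) = 98
CN(I) from CN(II)=98: (4.2·98)/(10 − 0.058·98) = 102900/1079 ≈ 95.366

CN_adj = 102900/1079 ≈ 95.366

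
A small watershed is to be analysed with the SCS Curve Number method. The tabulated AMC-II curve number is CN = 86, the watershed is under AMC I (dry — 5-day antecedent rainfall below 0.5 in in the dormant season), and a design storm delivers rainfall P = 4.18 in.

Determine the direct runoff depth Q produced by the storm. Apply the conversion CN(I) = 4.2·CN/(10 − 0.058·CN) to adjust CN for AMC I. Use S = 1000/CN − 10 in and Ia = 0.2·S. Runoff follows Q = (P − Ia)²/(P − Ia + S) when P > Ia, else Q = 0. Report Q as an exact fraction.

Q = 482285521/302898450 in ≈ 1.592 in

Adjust CN=86 to AMC I: 4.2·86/(10 − 0.058·86) → (1806/5) ÷ (1253/250) = 12900/179 ≈ 72.067
S = 1000/(12900/179) − 10 = 500/129 in ≈ 3.876 in
Ia = 0.2S: 0.2·3.876 = 0.775 in (exactly 100/129)
P − Ia = 4.180 − 0.775 = 21961/6450 ≈ 3.405 in (> 0, runoff occurs)
Runoff Q = (P−Ia)²/(P−Ia+S) = (3.405)²/(3.405+3.876) = 482285521/302898450 ≈ 1.592 in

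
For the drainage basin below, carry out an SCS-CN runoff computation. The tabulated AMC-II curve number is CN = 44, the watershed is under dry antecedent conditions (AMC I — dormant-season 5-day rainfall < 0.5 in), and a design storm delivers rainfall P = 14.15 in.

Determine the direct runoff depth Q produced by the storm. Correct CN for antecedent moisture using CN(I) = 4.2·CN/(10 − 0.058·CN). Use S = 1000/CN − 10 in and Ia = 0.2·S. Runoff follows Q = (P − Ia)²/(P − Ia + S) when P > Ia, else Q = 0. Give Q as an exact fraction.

Q = 28504921/16723740 in ≈ 1.704 in

CN(I) from CN(II)=44: (4.2·44)/(10 − 0.058·44) = 3300/133 ≈ 24.812
S = 1000/(3300/133) − 10 = 1000/33 in ≈ 30.303 in
Ia = 0.2S: 0.2·30.303 = 6.061 in (exactly 200/33)
Since P=14.150 > Ia=6.061: effective rainfall P−Ia = 5339/660 in
Q: (5339/660)² ÷ (25339/660) = 28504921/16723740 in (≈ 1.704 in)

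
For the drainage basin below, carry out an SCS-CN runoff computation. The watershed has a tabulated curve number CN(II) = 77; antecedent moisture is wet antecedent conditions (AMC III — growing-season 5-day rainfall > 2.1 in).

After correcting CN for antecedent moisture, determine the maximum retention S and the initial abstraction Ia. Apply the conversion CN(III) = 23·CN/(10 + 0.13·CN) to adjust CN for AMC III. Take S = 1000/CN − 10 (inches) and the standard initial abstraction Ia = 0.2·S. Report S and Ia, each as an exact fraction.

Wet (AMC III): CN(III) = 23·77/(10 + 0.13·77) = 1771/(2001/100) = 7700/87 ≈ 88.506
Max retention: S = 1000/(7700/87) − 10 = 100/77 in (≈ 1.299 in)
Initial abstraction Ia = S/5 = (100/77)/5 = 20/77 ≈ 0.260 in

S = 100/77 in ≈ 1.299 in; Ia = 20/77 in ≈ 0.260 in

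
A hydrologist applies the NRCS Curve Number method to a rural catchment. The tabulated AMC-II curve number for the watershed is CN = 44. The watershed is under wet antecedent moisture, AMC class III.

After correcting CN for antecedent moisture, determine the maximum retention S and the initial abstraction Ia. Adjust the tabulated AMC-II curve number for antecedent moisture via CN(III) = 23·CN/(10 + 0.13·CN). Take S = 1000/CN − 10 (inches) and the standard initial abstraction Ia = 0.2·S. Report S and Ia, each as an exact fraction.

S = 1400/253 in ≈ 5.534 in; Ia = 280/253 in ≈ 1.107 in

Wet (AMC III): CN(III) = 23·44/(10 + 0.13·44) = 1012/(393/25) = 25300/393 ≈ 64.377
Retention S: 1000/CN − 10 with CN=64.377 → S = 1400/253 ≈ 5.534 in
Ia = 0.2S: 0.2·5.534 = 1.107 in (exactly 280/253)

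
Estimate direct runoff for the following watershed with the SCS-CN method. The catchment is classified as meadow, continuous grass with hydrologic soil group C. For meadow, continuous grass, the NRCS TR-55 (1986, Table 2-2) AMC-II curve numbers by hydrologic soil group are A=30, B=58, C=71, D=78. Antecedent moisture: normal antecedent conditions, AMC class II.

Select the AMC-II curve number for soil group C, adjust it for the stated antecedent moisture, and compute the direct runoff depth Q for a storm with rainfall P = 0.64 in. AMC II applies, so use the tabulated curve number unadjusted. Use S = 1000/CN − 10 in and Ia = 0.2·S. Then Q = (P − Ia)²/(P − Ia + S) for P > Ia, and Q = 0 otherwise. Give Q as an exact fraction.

Q = 0 in ≈ 0.000 in

NRCS table: meadow, continuous grass, soil group C → CN(II) = 71
CN(II) = 71; AMC II needs no correction.
S = 1000/71 − 10 = 290/71 in ≈ 4.085 in
Ia = 0.2S: 0.2·4.085 = 0.817 in (exactly 58/71)
P = 0.640 ≤ Ia = 0.817 in: entire storm abstracted, Q = 0.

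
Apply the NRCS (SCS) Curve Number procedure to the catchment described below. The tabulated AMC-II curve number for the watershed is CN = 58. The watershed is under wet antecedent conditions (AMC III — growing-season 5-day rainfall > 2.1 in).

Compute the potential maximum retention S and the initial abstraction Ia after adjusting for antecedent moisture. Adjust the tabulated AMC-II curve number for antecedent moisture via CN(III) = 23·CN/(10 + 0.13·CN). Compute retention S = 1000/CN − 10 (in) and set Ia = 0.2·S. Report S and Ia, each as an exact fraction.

S = 2100/667 in ≈ 3.148 in; Ia = 420/667 in ≈ 0.630 in

Adjust CN=58 to AMC III: 23·58/(10 + 0.13·58) → 1334 ÷ (877/50) = 66700/877 ≈ 76.055
Max retention: S = 1000/(66700/877) − 10 = 2100/667 in (≈ 3.148 in)
Ia = 0.2S: 0.2·3.148 = 0.630 in (exactly 420/667)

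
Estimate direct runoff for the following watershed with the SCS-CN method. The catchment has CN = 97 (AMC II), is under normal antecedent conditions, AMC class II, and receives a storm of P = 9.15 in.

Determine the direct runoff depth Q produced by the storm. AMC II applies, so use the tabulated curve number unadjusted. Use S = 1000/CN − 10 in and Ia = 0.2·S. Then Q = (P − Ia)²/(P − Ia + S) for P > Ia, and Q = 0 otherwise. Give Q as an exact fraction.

Q = 103617387/11789380 in ≈ 8.789 in

CN(II) = 97; AMC II needs no correction.
Retention S: 1000/CN − 10 with CN=97.000 → S = 30/97 ≈ 0.309 in
Ia = 0.2·(30/97) = 6/97 in ≈ 0.062 in
Since P=9.150 > Ia=0.062: effective rainfall P−Ia = 17631/1940 in
Q = (17631/1940)²/((17631/1940) + 30/97) = (310852161/3763600)/(18231/1940) = 103617387/11789380 in ≈ 8.789 in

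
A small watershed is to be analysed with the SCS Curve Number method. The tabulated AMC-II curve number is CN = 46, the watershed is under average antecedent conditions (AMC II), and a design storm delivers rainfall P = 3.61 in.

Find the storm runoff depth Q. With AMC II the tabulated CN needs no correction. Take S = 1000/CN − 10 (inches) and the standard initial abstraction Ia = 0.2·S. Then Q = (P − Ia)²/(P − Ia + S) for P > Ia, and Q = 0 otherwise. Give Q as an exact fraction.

Q = 8427409/68776900 in ≈ 0.123 in

AMC II — tabulated CN = 46 applies directly.
Max retention: S = 1000/46 − 10 = 270/23 in (≈ 11.739 in)
Ia = 0.2·(270/23) = 54/23 in ≈ 2.348 in
P − Ia = 3.610 − 2.348 = 2903/2300 ≈ 1.262 in (> 0, runoff occurs)
Q: (2903/2300)² ÷ (29903/2300) = 8427409/68776900 in (≈ 0.123 in)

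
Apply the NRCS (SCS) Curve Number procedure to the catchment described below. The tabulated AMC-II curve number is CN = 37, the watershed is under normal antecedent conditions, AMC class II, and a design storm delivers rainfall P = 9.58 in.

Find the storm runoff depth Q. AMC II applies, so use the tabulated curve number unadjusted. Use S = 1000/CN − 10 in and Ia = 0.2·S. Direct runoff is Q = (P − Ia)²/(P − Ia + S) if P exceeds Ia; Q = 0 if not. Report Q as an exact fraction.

Average conditions: CN = 37 (no AMC adjustment).
Max retention: S = 1000/37 − 10 = 630/37 in (≈ 17.027 in)
Ia = 0.2·(630/37) = 126/37 in ≈ 3.405 in
Since P=9.580 > Ia=3.405: effective rainfall P−Ia = 11423/1850 in
Q: (11423/1850)² ÷ (42923/1850) = 130484929/79407550 in (≈ 1.643 in)

Q = 130484929/79407550 in ≈ 1.643 in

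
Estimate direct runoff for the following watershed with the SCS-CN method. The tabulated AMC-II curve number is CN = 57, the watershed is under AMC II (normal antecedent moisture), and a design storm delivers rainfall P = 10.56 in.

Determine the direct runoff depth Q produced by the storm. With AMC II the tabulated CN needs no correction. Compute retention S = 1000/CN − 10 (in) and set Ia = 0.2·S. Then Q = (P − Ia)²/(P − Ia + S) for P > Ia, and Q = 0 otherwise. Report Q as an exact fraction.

AMC II — tabulated CN = 57 applies directly.
Max retention: S = 1000/57 − 10 = 430/57 in (≈ 7.544 in)
Ia = 0.2S: 0.2·7.544 = 1.509 in (exactly 86/57)
Excess rainfall: 10.560 − 1.509 = 9.051 in; P > Ia so Q > 0
Runoff Q = (P−Ia)²/(P−Ia+S) = (9.051)²/(9.051+7.544) = 41589601/8424600 ≈ 4.937 in

Q = 41589601/8424600 in ≈ 4.937 in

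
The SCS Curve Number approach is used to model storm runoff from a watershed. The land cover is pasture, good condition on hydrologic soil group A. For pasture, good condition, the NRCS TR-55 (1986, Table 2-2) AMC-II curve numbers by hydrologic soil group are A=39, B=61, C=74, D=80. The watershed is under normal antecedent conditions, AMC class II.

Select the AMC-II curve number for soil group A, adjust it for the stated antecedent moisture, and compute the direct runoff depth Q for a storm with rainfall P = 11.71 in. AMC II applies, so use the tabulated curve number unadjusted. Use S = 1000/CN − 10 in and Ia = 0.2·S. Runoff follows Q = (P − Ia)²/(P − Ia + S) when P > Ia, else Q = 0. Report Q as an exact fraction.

NRCS table: pasture, good condition, soil group A → CN(II) = 39
CN(II) = 39; AMC II needs no correction.
S = 1000/39 − 10 = 610/39 in ≈ 15.641 in
Initial abstraction Ia = S/5 = (610/39)/5 = 122/39 ≈ 3.128 in
Excess rainfall: 11.710 − 3.128 = 8.582 in; P > Ia so Q > 0
Q = (33469/3900)²/((33469/3900) + 610/39) = (1120173961/15210000)/(94469/3900) = 1120173961/368429100 in ≈ 3.040 in

Q = 1120173961/368429100 in ≈ 3.040 in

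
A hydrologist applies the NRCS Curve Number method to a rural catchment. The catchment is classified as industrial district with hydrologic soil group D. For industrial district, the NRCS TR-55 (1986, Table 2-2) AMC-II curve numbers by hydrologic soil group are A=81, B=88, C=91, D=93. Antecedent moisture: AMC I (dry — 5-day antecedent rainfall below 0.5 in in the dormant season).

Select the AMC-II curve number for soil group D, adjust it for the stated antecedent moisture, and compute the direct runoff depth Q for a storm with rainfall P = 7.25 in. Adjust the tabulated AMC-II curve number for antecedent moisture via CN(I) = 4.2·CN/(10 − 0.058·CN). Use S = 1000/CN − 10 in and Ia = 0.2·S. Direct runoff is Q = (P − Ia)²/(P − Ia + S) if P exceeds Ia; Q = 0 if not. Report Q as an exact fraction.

NRCS table: industrial district, soil group D → CN(II) = 93
CN(I) from CN(II)=93: (4.2·93)/(10 − 0.058·93) = 27900/329 ≈ 84.802
Max retention: S = 1000/(27900/329) − 10 = 500/279 in (≈ 1.792 in)
Initial abstraction Ia = S/5 = (500/279)/5 = 100/279 ≈ 0.358 in
Excess rainfall: 7.250 − 0.358 = 6.892 in; P > Ia so Q > 0
Q = (7691/1116)²/((7691/1116) + 500/279) = (59151481/1245456)/(9691/1116) = 59151481/10815156 in ≈ 5.469 in

Q = 59151481/10815156 in ≈ 5.469 in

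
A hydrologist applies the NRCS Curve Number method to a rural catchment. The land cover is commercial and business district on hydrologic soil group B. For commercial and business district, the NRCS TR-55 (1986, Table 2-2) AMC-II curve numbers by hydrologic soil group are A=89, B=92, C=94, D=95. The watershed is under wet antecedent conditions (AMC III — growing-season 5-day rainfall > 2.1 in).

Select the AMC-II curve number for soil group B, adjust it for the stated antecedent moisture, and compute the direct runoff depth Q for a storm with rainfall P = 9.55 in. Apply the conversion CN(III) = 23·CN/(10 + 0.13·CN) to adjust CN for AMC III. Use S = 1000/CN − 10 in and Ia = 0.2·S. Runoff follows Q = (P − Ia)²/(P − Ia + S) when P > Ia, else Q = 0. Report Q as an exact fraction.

Q = 10047857121/1102848620 in ≈ 9.111 in

NRCS table: commercial and business district, soil group B → CN(II) = 92
Adjust CN=92 to AMC III: 23·92/(10 + 0.13·92) → 2116 ÷ (549/25) = 52900/549 ≈ 96.357
S = 1000/(52900/549) − 10 = 200/529 in ≈ 0.378 in
Initial abstraction Ia = S/5 = (200/529)/5 = 40/529 ≈ 0.076 in
Excess rainfall: 9.550 − 0.076 = 9.474 in; P > Ia so Q > 0
Runoff Q = (P−Ia)²/(P−Ia+S) = (9.474)²/(9.474+0.378) = 10047857121/1102848620 ≈ 9.111 in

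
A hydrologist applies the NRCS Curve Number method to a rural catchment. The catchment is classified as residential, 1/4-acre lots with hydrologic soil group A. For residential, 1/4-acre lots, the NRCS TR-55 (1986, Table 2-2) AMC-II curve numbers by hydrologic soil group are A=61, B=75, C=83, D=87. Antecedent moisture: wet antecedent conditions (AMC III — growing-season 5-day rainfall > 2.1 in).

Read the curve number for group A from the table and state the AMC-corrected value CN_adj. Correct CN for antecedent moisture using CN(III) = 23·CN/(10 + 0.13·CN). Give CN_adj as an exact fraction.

CN_adj = 140300/1793 ≈ 78.249

NRCS table: residential, 1/4-acre lots, soil group A → CN(II) = 61
Wet (AMC III): CN(III) = 23·61/(10 + 0.13·61) = 1403/(1793/100) = 140300/1793 ≈ 78.249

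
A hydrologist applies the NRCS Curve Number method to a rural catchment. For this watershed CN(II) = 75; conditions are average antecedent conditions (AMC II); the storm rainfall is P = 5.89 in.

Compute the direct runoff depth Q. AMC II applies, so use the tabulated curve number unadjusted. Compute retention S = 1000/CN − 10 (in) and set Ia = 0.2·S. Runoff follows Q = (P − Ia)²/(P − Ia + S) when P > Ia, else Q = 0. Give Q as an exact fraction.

Q = 2455489/770100 in ≈ 3.189 in

AMC II — tabulated CN = 75 applies directly.
S = 1000/75 − 10 = 10/3 in ≈ 3.333 in
Initial abstraction Ia = S/5 = (10/3)/5 = 2/3 ≈ 0.667 in
Since P=5.890 > Ia=0.667: effective rainfall P−Ia = 1567/300 in
Runoff Q = (P−Ia)²/(P−Ia+S) = (5.223)²/(5.223+3.333) = 2455489/770100 ≈ 3.189 in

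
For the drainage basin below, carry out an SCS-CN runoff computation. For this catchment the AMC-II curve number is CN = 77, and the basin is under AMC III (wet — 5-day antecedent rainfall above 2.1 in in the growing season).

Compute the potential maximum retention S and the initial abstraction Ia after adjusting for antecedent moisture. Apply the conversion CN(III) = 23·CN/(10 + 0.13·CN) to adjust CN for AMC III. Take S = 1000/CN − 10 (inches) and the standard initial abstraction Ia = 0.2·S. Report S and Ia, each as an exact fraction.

Adjust CN=77 to AMC III: 23·77/(10 + 0.13·77) → 1771 ÷ (2001/100) = 7700/87 ≈ 88.506
Retention S: 1000/CN − 10 with CN=88.506 → S = 100/77 ≈ 1.299 in
Ia = 0.2·(100/77) = 20/77 in ≈ 0.260 in

S = 100/77 in ≈ 1.299 in; Ia = 20/77 in ≈ 0.260 in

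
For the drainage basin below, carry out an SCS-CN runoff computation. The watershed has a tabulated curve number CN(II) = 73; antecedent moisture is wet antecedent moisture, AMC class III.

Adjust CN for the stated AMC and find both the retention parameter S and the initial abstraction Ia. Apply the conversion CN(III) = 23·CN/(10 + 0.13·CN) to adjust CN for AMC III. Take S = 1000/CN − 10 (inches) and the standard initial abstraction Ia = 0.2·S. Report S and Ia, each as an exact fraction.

S = 2700/1679 in ≈ 1.608 in; Ia = 540/1679 in ≈ 0.322 in

Adjust CN=73 to AMC III: 23·73/(10 + 0.13·73) → 1679 ÷ (1949/100) = 167900/1949 ≈ 86.147
Retention S: 1000/CN − 10 with CN=86.147 → S = 2700/1679 ≈ 1.608 in
Ia = 0.2·(2700/1679) = 540/1679 in ≈ 0.322 in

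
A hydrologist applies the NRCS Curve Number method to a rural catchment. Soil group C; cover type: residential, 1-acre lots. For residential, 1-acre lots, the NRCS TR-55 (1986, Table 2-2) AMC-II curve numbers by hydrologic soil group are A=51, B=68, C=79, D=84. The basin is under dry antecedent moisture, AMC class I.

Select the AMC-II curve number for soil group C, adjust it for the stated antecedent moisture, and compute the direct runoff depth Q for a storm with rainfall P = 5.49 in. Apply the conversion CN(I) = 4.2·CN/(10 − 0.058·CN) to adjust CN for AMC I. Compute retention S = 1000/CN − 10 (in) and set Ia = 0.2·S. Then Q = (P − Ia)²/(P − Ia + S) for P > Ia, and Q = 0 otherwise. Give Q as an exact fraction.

Q = 1113623641/658630900 in ≈ 1.691 in

NRCS table: residential, 1-acre lots, soil group C → CN(II) = 79
Dry (AMC I): CN(I) = 4.2·79/(10 − 0.058·79) = (1659/5)/(2709/500) = 7900/129 ≈ 61.240
Max retention: S = 1000/(7900/129) − 10 = 500/79 in (≈ 6.329 in)
Ia = 0.2·(500/79) = 100/79 in ≈ 1.266 in
Since P=5.490 > Ia=1.266: effective rainfall P−Ia = 33371/7900 in
Runoff Q = (P−Ia)²/(P−Ia+S) = (4.224)²/(4.224+6.329) = 1113623641/658630900 ≈ 1.691 in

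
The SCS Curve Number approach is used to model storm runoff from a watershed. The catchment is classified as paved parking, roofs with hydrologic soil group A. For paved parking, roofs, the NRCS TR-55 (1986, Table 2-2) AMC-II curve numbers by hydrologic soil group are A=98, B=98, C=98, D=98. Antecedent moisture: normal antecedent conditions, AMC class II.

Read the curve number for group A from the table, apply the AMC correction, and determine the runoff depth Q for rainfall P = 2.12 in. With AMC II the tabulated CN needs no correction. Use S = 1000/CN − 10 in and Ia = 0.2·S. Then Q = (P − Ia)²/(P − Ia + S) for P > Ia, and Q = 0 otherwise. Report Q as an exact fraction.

Q = 6487209/3426325 in ≈ 1.893 in

NRCS table: paved parking, roofs, soil group A → CN(II) = 98
AMC II — tabulated CN = 98 applies directly.
S = 1000/98 − 10 = 10/49 in ≈ 0.204 in
Ia = 0.2·(10/49) = 2/49 in ≈ 0.041 in
P − Ia = 2.120 − 0.041 = 2547/1225 ≈ 2.079 in (> 0, runoff occurs)
Runoff Q = (P−Ia)²/(P−Ia+S) = (2.079)²/(2.079+0.204) = 6487209/3426325 ≈ 1.893 in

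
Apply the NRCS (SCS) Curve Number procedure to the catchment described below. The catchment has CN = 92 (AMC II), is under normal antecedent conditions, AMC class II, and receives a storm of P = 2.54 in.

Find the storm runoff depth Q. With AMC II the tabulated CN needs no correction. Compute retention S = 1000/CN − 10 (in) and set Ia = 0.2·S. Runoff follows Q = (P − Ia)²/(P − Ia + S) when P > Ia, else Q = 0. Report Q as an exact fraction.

Q = 7403841/4279150 in ≈ 1.730 in

Average conditions: CN = 92 (no AMC adjustment).
Retention S: 1000/CN − 10 with CN=92.000 → S = 20/23 ≈ 0.870 in
Ia = 0.2S: 0.2·0.870 = 0.174 in (exactly 4/23)
Excess rainfall: 2.540 − 0.174 = 2.366 in; P > Ia so Q > 0
Q: (2721/1150)² ÷ (3721/1150) = 7403841/4279150 in (≈ 1.730 in)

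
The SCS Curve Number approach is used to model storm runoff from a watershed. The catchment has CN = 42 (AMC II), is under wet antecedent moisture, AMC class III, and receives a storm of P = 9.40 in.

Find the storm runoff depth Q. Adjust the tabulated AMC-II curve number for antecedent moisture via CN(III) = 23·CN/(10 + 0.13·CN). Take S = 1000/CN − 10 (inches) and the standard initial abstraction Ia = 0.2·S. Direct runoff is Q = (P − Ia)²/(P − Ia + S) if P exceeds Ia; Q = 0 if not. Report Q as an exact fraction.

CN(III) from CN(II)=42: (23·42)/(10 + 0.13·42) = 48300/773 ≈ 62.484
Max retention: S = 1000/(48300/773) − 10 = 2900/483 in (≈ 6.004 in)
Ia = 0.2S: 0.2·6.004 = 1.201 in (exactly 580/483)
P − Ia = 9.400 − 1.201 = 19801/2415 ≈ 8.199 in (> 0, runoff occurs)
Q: (19801/2415)² ÷ (34301/2415) = 392079601/82836915 in (≈ 4.733 in)

Q = 392079601/82836915 in ≈ 4.733 in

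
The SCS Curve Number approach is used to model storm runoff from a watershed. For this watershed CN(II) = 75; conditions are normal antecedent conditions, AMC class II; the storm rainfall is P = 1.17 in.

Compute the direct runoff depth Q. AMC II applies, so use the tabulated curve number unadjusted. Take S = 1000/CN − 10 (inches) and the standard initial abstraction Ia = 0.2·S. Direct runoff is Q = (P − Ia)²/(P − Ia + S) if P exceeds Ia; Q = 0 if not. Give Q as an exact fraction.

Q = 22801/345300 in ≈ 0.066 in

AMC II — tabulated CN = 75 applies directly.
S = 1000/75 − 10 = 10/3 in ≈ 3.333 in
Ia = 0.2·(10/3) = 2/3 in ≈ 0.667 in
Excess rainfall: 1.170 − 0.667 = 0.503 in; P > Ia so Q > 0
Q: (151/300)² ÷ (1151/300) = 22801/345300 in (≈ 0.066 in)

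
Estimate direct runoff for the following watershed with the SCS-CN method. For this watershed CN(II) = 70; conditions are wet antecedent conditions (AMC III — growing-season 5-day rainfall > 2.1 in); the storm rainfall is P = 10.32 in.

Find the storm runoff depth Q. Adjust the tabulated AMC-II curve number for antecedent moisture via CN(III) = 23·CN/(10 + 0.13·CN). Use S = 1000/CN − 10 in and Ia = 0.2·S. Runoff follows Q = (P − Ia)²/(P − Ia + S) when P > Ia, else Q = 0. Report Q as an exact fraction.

CN(III) from CN(II)=70: (23·70)/(10 + 0.13·70) = 16100/191 ≈ 84.293
S = 1000/(16100/191) − 10 = 300/161 in ≈ 1.863 in
Ia = 0.2·(300/161) = 60/161 in ≈ 0.373 in
P − Ia = 10.320 − 0.373 = 40038/4025 ≈ 9.947 in (> 0, runoff occurs)
Runoff Q = (P−Ia)²/(P−Ia+S) = (9.947)²/(9.947+1.863) = 89057858/10630025 ≈ 8.378 in

Q = 89057858/10630025 in ≈ 8.378 in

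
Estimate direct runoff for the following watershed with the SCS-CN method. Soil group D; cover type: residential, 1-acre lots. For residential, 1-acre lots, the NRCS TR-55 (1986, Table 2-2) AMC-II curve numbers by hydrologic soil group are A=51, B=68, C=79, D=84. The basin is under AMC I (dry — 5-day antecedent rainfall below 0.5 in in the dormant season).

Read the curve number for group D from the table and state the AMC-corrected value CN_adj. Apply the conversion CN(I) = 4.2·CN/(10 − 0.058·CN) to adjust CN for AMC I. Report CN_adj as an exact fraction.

CN_adj = 44100/641 ≈ 68.799

NRCS table: residential, 1-acre lots, soil group D → CN(II) = 84
Adjust CN=84 to AMC I: 4.2·84/(10 − 0.058·84) → (1764/5) ÷ (641/125) = 44100/641 ≈ 68.799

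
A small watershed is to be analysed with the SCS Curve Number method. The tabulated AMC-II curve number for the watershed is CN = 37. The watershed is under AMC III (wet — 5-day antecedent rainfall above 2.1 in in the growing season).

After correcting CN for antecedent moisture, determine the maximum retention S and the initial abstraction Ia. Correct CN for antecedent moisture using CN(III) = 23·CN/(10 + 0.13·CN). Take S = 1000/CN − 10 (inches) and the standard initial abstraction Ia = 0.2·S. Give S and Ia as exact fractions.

Wet (AMC III): CN(III) = 23·37/(10 + 0.13·37) = 851/(1481/100) = 85100/1481 ≈ 57.461
Max retention: S = 1000/(85100/1481) − 10 = 6300/851 in (≈ 7.403 in)
Ia = 0.2S: 0.2·7.403 = 1.481 in (exactly 1260/851)

S = 6300/851 in ≈ 7.403 in; Ia = 1260/851 in ≈ 1.481 in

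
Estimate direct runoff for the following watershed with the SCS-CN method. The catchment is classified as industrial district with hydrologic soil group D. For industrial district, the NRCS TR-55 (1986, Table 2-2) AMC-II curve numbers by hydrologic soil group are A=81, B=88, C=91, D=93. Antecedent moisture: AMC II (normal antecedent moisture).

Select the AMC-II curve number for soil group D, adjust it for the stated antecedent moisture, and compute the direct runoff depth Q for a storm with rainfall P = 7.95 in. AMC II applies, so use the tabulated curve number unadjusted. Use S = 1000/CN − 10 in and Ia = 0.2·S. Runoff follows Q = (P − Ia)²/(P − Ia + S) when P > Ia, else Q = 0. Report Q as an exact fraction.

NRCS table: industrial district, soil group D → CN(II) = 93
CN(II) = 93; AMC II needs no correction.
Retention S: 1000/CN − 10 with CN=93.000 → S = 70/93 ≈ 0.753 in
Initial abstraction Ia = S/5 = (70/93)/5 = 14/93 ≈ 0.151 in
P − Ia = 7.950 − 0.151 = 14507/1860 ≈ 7.799 in (> 0, runoff occurs)
Runoff Q = (P−Ia)²/(P−Ia+S) = (7.799)²/(7.799+0.753) = 210453049/29587020 ≈ 7.113 in

Q = 210453049/29587020 in ≈ 7.113 in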